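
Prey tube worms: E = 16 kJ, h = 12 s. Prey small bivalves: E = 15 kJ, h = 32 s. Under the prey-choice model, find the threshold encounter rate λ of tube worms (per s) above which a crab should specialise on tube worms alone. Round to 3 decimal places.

0.045 per s

The zero-one rule: include small bivalves iff E₂/h₂ > λE₁/(1+λh₁). Equality gives the switch point.
λE₁h₂ = E₂ + λE₂h₁ ⇒ λ = E₂/(E₁h₂ − E₂h₁) = 15/(512 − 180) = 0.04518 per s.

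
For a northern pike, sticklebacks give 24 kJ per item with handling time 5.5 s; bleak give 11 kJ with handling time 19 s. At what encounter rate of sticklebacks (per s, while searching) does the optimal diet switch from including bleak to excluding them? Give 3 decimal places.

0.028 per s

At the threshold, the rate on sticklebacks alone equals the profitability of bleak: λ·24/(1 + λ·5.5) = 11/19 = 0.5789.
Rearranging, λ(24 − 0.5789×5.5) = 0.5789, so λ = 0.5789/20.82 = 0.02781 per s.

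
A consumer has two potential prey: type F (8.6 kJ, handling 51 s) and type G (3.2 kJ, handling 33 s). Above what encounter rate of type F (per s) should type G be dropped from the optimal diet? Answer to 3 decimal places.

At the threshold, the rate on type F alone equals the profitability of type G: λ·8.6/(1 + λ·51) = 3.2/33 = 0.09697.
Rearranging, λ(8.6 − 0.09697×51) = 0.09697, so λ = 0.09697/3.655 = 0.02653 per s.

0.027 per s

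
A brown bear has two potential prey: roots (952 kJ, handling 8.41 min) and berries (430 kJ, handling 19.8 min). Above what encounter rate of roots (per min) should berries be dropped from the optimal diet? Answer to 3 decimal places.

0.028 per min

The zero-one rule: include berries iff E₂/h₂ > λE₁/(1+λh₁). Equality gives the switch point.
λE₁h₂ = E₂ + λE₂h₁ ⇒ λ = E₂/(E₁h₂ − E₂h₁) = 430/(1.885e+04 − 3616) = 0.02823 per min.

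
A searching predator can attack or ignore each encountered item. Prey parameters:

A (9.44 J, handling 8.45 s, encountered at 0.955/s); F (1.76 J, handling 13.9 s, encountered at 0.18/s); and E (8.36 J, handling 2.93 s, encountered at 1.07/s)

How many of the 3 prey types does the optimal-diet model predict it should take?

Rank by E/h (J/s): E 2.85, A 1.12, F 0.127. Include each in turn until the next type's E/h falls below the running intake rate.
Rate on top 1: 2.163. A: 1.12 < 2.163 → exclude; stop.
Optimal diet: E — 1 of 3 types.

1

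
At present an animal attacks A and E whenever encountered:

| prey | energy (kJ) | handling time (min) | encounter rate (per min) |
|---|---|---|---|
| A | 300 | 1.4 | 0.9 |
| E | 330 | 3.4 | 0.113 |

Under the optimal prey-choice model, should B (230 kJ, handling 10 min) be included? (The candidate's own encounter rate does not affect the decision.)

Intake rate on the current diet: R = (0.9×300 + 0.113×330) / (1 + 0.9×1.4 + 0.113×3.4) = 307.3/2.644 = 116.2 kJ/min.
B: E/h = 230/10 = 23 kJ/min.
23 < 116.2, so adding B would lower the average — exclude it.

No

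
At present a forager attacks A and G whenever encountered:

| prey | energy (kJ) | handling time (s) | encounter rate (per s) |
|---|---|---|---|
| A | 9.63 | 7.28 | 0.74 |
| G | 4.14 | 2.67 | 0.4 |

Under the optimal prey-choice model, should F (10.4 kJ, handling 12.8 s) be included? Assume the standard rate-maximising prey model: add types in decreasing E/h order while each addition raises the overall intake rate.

No

Current rate: (0.74×9.63 + 0.4×4.14)/(1 + 0.74×7.28 + 0.4×2.67) = 1.178 kJ/s.
F: E/h = 10.4/12.8 = 0.8125 kJ/s.
Since 0.8125 < R, time spent handling F is better spent searching.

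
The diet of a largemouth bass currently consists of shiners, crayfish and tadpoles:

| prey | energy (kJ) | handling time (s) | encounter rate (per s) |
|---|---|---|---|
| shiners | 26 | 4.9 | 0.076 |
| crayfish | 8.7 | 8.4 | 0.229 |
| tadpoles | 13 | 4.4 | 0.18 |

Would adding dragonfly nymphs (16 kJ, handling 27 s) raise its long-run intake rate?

Current rate: (0.076×26 + 0.229×8.7 + 0.18×13)/(1 + 0.076×4.9 + 0.229×8.4 + 0.18×4.4) = 1.543 kJ/s.
Profitability of dragonfly nymphs: 16/27 = 0.5926 kJ/s.
Since 0.5926 < R, time spent handling dragonfly nymphs is better spent searching.

No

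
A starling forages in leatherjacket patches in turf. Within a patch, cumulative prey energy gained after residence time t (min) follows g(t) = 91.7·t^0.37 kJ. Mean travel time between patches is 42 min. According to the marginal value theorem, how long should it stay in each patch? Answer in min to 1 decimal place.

By the marginal value theorem, leave when the instantaneous gain rate g'(t) equals the habitat-wide average g(t)/(T + t).
g'(t) = 0.37·91.7·t^-0.63. Setting 0.37·91.7·t^-0.63 = 91.7·t^0.37/(42+t) gives 0.37(42+t) = t, so 0.63·t = 0.37×42.
t* = 0.37×42/0.63 = 24.67 min.

24.7 min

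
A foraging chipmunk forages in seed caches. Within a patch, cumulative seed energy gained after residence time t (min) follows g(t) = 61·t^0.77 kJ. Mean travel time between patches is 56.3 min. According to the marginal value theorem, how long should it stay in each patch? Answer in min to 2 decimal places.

Maximise g(t)/(T+t): set derivative to zero → g'(t)(T+t) = g(t).
g'(t) = 0.77·61·t^-0.23. Setting 0.77·61·t^-0.23 = 61·t^0.77/(56.3+t) gives 0.77(56.3+t) = t, so 0.23·t = 0.77×56.3.
t* = 0.77×56.3/0.23 = 188.5 min.

188.48 min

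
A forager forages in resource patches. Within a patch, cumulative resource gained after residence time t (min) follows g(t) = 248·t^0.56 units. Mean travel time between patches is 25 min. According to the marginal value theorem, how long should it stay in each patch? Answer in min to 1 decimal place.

31.8 min

Maximise g(t)/(T+t): set derivative to zero → g'(t)(T+t) = g(t).
g'(t) = 0.56·248·t^-0.44. Setting 0.56·248·t^-0.44 = 248·t^0.56/(25+t) gives 0.56(25+t) = t, so 0.44·t = 0.56×25.
t* = 0.56×25/0.44 = 31.82 min.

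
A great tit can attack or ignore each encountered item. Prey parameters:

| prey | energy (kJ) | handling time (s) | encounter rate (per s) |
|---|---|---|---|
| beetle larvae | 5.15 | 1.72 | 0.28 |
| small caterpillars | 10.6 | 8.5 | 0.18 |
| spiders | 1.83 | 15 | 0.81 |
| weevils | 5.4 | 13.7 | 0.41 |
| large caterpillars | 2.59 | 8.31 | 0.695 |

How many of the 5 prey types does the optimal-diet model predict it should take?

E/h in descending order: beetle larvae 2.99, small caterpillars 1.25, weevils 0.394, large caterpillars 0.312, spiders 0.122 kJ/s. The optimal diet is the largest prefix of this list for which every included type satisfies E_i/h_i > R on the types above it.
Rate on top 1: 0.9733. small caterpillars: 1.25 > 0.9733 → include.
Rate on top 2: 1.112. weevils: 0.394 < 1.112 → exclude; stop.
Optimal diet: beetle larvae, small caterpillars — 2 of 5 types.

2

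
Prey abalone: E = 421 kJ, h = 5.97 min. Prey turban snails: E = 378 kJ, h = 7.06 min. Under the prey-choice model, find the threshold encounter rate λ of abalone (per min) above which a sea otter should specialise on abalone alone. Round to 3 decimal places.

The zero-one rule: include turban snails iff E₂/h₂ > λE₁/(1+λh₁). Equality gives the switch point.
λE₁h₂ = E₂ + λE₂h₁ ⇒ λ = E₂/(E₁h₂ − E₂h₁) = 378/(2972 − 2257) = 0.5282 per min.

0.528 per min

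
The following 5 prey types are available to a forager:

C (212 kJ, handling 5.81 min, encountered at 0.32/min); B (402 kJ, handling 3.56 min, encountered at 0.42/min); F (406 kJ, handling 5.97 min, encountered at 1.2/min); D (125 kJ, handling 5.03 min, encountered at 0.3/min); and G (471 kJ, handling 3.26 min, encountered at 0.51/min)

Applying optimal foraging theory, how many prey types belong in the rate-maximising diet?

2

E/h in descending order: G 144, B 113, F 68, C 36.5, D 24.9 kJ/min. The optimal diet is the largest prefix of this list for which every included type satisfies E_i/h_i > R on the types above it.
Rate on top 1: 90.22. B: 113 > 90.22 → include.
Rate on top 2: 98.38. F: 68 < 98.38 → exclude; stop.
Optimal diet: G, B — 2 of 5 types.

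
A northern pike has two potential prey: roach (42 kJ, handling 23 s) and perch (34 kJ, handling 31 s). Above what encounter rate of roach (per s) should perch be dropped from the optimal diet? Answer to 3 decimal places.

At the threshold, the rate on roach alone equals the profitability of perch: λ·42/(1 + λ·23) = 34/31 = 1.097.
Rearranging, λ(42 − 1.097×23) = 1.097, so λ = 1.097/16.77 = 0.06538 per s.

0.065 per s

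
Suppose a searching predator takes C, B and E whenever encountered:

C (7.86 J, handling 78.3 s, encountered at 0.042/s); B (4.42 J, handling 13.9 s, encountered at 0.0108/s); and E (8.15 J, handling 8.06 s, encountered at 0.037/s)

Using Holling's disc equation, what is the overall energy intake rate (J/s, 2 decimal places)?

0.14 J/s

R = Σλ_iE_i / (1 + Σλ_ih_i)
Numerator: 0.042×7.86 + 0.0108×4.42 + 0.037×8.15 = 0.6794
Denominator: 1 + 0.042×78.3 + 0.0108×13.9 + 0.037×8.06 = 4.737
R = 0.6794/4.737 = 0.1434 J/s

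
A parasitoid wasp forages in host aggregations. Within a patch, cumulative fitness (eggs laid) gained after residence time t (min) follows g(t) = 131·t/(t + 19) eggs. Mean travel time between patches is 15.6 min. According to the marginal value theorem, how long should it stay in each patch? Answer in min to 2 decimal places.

17.22 min

Maximise g(t)/(T+t): set derivative to zero → g'(t)(T+t) = g(t).
g'(t) = 131·19/(t + 19)². Setting 131·19/(t+19)² = 131t/[(t+19)(15.6+t)] gives 19(15.6+t) = t(t+19), so t² = 19×15.6 = 296.4.
t* = √296.4 = 17.22 min.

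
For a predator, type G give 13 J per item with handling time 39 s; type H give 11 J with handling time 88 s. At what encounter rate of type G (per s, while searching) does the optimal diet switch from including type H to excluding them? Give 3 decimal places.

0.015 per s

At the threshold, the rate on type G alone equals the profitability of type H: λ·13/(1 + λ·39) = 11/88 = 0.125.
Rearranging, λ(13 − 0.125×39) = 0.125, so λ = 0.125/8.125 = 0.01538 per s.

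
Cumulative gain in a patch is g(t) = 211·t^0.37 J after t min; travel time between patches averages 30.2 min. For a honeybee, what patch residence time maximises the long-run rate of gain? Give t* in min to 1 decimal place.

Maximise g(t)/(T+t): set derivative to zero → g'(t)(T+t) = g(t).
g'(t) = 0.37·211·t^-0.63. Setting 0.37·211·t^-0.63 = 211·t^0.37/(30.2+t) gives 0.37(30.2+t) = t, so 0.63·t = 0.37×30.2.
t* = 0.37×30.2/0.63 = 17.74 min.

17.7 min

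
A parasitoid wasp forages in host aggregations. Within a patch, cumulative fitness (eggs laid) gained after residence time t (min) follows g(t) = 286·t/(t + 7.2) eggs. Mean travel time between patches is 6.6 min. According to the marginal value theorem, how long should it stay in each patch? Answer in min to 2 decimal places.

Maximise g(t)/(T+t): set derivative to zero → g'(t)(T+t) = g(t).
g'(t) = 286·7.2/(t + 7.2)². Setting 286·7.2/(t+7.2)² = 286t/[(t+7.2)(6.6+t)] gives 7.2(6.6+t) = t(t+7.2), so t² = 7.2×6.6 = 47.52.
t* = √47.52 = 6.893 min.

6.89 min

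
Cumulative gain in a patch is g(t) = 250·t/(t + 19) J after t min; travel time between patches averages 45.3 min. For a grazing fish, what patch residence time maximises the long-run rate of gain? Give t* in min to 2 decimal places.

29.34 min

Maximise g(t)/(T+t): set derivative to zero → g'(t)(T+t) = g(t).
g'(t) = 250·19/(t + 19)². Setting 250·19/(t+19)² = 250t/[(t+19)(45.3+t)] gives 19(45.3+t) = t(t+19), so t² = 19×45.3 = 860.7.
t* = √860.7 = 29.34 min.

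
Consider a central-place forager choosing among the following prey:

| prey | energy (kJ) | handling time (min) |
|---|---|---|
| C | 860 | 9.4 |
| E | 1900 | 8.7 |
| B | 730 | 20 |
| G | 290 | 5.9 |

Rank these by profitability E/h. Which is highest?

In descending order of E/h:
E: 1900/8.7 = 218 kJ/min
C: 860/9.4 = 91.5 kJ/min
G: 290/5.9 = 49.2 kJ/min
B: 730/20 = 36.5 kJ/min

E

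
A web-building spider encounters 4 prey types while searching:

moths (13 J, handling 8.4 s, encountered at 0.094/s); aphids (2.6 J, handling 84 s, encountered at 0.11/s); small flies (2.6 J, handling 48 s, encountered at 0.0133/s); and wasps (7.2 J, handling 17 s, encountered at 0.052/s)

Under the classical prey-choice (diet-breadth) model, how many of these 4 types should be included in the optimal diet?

Rank by E/h (J/s): moths 1.55, wasps 0.424, small flies 0.0542, aphids 0.031. Include each in turn until the next type's E/h falls below the running intake rate.
Rate on top 1: 0.6828. wasps: 0.424 < 0.6828 → exclude; stop.
Optimal diet: moths — 1 of 4 types.

1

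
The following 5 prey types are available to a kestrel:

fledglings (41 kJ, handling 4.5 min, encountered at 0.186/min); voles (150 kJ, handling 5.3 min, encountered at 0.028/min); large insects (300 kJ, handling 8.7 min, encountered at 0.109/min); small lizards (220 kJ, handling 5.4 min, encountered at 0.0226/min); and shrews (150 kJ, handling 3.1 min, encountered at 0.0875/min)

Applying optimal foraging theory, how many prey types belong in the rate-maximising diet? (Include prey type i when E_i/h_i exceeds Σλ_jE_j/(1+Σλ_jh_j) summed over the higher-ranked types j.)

Rank by E/h (kJ/min): shrews 48.4, small lizards 40.7, large insects 34.5, voles 28.3, fledglings 9.11. Include each in turn until the next type's E/h falls below the running intake rate.
Rate on top 1: 10.32. small lizards: 40.7 > 10.32 → include.
Rate on top 2: 12.99. large insects: 34.5 > 12.99 → include.
Rate on top 3: 21.69. voles: 28.3 > 21.69 → include.
Rate on top 4: 22.09. fledglings: 9.11 < 22.09 → exclude; stop.
Optimal diet: shrews, small lizards, large insects, voles — 4 of 5 types.

4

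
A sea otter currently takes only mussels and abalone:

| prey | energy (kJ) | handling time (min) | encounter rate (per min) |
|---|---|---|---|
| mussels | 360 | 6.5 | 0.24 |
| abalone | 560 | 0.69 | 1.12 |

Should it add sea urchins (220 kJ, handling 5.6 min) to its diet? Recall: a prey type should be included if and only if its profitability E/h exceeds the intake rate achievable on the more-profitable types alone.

Current rate: (0.24×360 + 1.12×560)/(1 + 0.24×6.5 + 1.12×0.69) = 214.1 kJ/min.
sea urchins: E/h = 220/5.6 = 39.29 kJ/min.
Since 39.29 < R, time spent handling sea urchins is better spent searching.

No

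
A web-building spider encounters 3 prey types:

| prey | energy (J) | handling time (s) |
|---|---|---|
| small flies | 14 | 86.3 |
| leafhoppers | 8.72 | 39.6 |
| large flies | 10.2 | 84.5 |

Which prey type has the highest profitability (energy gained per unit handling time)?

leafhoppers

In descending order of E/h:
leafhoppers: 8.72/39.6 = 0.22 J/s
small flies: 14/86.3 = 0.162 J/s
large flies: 10.2/84.5 = 0.121 J/s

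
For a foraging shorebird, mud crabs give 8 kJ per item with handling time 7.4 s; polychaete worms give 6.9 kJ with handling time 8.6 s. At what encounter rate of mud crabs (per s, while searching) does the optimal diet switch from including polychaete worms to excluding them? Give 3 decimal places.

0.389 per s

The zero-one rule: include polychaete worms iff E₂/h₂ > λE₁/(1+λh₁). Equality gives the switch point.
λE₁h₂ = E₂ + λE₂h₁ ⇒ λ = E₂/(E₁h₂ − E₂h₁) = 6.9/(68.8 − 51.06) = 0.389 per s.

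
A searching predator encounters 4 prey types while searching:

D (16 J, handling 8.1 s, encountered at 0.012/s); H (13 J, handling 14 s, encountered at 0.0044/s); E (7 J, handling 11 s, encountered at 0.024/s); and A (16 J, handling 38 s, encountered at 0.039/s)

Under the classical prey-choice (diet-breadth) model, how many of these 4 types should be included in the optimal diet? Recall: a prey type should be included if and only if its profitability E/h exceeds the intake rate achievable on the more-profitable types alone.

4

Profitabilities (E/h, J/s): D 1.98, H 0.929, E 0.636, A 0.421. Add prey in this order while the next type's profitability exceeds the intake rate on those already taken.
Rate on top 1: 0.175. H: 0.929 > 0.175 → include.
Rate on top 2: 0.2151. E: 0.636 > 0.2151 → include.
Rate on top 3: 0.2932. A: 0.421 > 0.2932 → include.
Optimal diet: D, H, E, A — 4 of 4 types.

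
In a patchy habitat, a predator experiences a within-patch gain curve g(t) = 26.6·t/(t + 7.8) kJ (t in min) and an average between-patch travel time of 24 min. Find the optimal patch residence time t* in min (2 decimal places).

By the marginal value theorem, leave when the instantaneous gain rate g'(t) equals the habitat-wide average g(t)/(T + t).
g'(t) = 26.6·7.8/(t + 7.8)². Setting 26.6·7.8/(t+7.8)² = 26.6t/[(t+7.8)(24+t)] gives 7.8(24+t) = t(t+7.8), so t² = 7.8×24 = 187.2.
t* = √187.2 = 13.68 min.

13.68 min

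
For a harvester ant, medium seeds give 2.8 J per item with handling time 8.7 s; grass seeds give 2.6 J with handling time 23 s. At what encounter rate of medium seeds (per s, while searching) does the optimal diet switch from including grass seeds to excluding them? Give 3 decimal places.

0.062 per s

At the threshold, the rate on medium seeds alone equals the profitability of grass seeds: λ·2.8/(1 + λ·8.7) = 2.6/23 = 0.113.
Rearranging, λ(2.8 − 0.113×8.7) = 0.113, so λ = 0.113/1.817 = 0.06223 per s.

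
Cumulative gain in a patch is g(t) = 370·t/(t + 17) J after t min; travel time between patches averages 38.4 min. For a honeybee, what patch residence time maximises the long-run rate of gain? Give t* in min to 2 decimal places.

Optimal t* satisfies g'(t*) = g(t*)/(T + t*).
g'(t) = 370·17/(t + 17)². Setting 370·17/(t+17)² = 370t/[(t+17)(38.4+t)] gives 17(38.4+t) = t(t+17), so t² = 17×38.4 = 652.8.
t* = √652.8 = 25.55 min.

25.55 min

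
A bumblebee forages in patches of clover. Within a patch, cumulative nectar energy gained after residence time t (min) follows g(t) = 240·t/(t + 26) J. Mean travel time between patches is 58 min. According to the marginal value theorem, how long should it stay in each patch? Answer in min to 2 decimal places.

Maximise g(t)/(T+t): set derivative to zero → g'(t)(T+t) = g(t).
g'(t) = 240·26/(t + 26)². Setting 240·26/(t+26)² = 240t/[(t+26)(58+t)] gives 26(58+t) = t(t+26), so t² = 26×58 = 1508.
t* = √1508 = 38.83 min.

38.83 min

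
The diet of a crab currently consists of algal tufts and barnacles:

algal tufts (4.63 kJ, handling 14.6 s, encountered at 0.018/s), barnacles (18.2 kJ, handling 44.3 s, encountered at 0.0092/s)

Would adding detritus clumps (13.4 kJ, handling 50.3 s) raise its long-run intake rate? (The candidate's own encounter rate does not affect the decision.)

Intake rate on the current diet: R = (0.018×4.63 + 0.0092×18.2) / (1 + 0.018×14.6 + 0.0092×44.3) = 0.2508/1.67 = 0.1501 kJ/s.
detritus clumps: E/h = 13.4/50.3 = 0.2664 kJ/s.
Since 0.2664 > R, including detritus clumps increases the long-run rate.

Yes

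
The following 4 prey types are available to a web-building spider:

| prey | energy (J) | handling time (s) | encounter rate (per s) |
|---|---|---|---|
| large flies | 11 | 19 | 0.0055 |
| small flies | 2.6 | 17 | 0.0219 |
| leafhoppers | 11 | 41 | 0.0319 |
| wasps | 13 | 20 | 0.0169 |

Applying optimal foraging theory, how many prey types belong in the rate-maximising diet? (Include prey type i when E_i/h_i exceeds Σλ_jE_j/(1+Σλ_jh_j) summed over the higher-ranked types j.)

3

Profitabilities (E/h, J/s): wasps 0.65, large flies 0.579, leafhoppers 0.268, small flies 0.153. Add prey in this order while the next type's profitability exceeds the intake rate on those already taken.
Rate on top 1: 0.1642. large flies: 0.579 > 0.1642 → include.
Rate on top 2: 0.1942. leafhoppers: 0.268 > 0.1942 → include.
Rate on top 3: 0.2295. small flies: 0.153 < 0.2295 → exclude; stop.
Optimal diet: wasps, large flies, leafhoppers — 3 of 4 types.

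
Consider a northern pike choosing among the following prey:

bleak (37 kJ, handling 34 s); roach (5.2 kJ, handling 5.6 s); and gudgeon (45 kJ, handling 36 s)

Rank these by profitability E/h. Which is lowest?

In descending order of E/h:
gudgeon: 45/36 = 1.25 kJ/s
bleak: 37/34 = 1.09 kJ/s
roach: 5.2/5.6 = 0.929 kJ/s

roach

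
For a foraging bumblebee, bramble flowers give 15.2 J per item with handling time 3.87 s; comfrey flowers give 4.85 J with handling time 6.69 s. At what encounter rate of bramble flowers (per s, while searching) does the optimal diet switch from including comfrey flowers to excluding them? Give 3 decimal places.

The zero-one rule: include comfrey flowers iff E₂/h₂ > λE₁/(1+λh₁). Equality gives the switch point.
λE₁h₂ = E₂ + λE₂h₁ ⇒ λ = E₂/(E₁h₂ − E₂h₁) = 4.85/(101.7 − 18.77) = 0.05849 per s.

0.058 per s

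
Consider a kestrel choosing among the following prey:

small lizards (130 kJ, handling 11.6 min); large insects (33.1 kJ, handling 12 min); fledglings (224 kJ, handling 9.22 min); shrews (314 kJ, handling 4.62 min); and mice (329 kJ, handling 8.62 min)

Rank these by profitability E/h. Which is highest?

shrews

Profitability E/h (kJ/min): small lizards = 130/11.6 = 11.2, large insects = 33.1/12 = 2.76, fledglings = 224/9.22 = 24.3, shrews = 314/4.62 = 68, mice = 329/8.62 = 38.2.
Ranked: shrews > mice > fledglings > small lizards > large insects.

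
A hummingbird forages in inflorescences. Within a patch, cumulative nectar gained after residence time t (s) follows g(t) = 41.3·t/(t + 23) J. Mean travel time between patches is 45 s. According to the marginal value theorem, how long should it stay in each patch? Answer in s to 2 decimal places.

32.17 s

By the marginal value theorem, leave when the instantaneous gain rate g'(t) equals the habitat-wide average g(t)/(T + t).
g'(t) = 41.3·23/(t + 23)². Setting 41.3·23/(t+23)² = 41.3t/[(t+23)(45+t)] gives 23(45+t) = t(t+23), so t² = 23×45 = 1035.
t* = √1035 = 32.17 s.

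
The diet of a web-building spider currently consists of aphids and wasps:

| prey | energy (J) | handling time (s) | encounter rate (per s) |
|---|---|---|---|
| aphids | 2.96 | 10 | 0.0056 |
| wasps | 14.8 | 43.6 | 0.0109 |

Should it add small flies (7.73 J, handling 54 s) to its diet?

Yes

Intake rate on the current diet: R = (0.0056×2.96 + 0.0109×14.8) / (1 + 0.0056×10 + 0.0109×43.6) = 0.1779/1.531 = 0.1162 J/s.
small flies: E/h = 7.73/54 = 0.1431 J/s.
0.1431 > 0.1162, so adding small flies raises the average — include it.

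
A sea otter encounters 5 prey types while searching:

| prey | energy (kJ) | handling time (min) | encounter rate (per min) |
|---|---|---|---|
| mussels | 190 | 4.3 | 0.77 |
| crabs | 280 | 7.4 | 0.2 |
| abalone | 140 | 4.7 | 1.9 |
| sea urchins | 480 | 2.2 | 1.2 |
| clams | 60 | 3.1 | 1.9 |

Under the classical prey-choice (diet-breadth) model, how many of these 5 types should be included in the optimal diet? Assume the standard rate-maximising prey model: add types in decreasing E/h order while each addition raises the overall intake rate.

1

Profitabilities (E/h, kJ/min): sea urchins 218, mussels 44.2, crabs 37.8, abalone 29.8, clams 19.4. Add prey in this order while the next type's profitability exceeds the intake rate on those already taken.
Rate on top 1: 158.2. mussels: 44.2 < 158.2 → exclude; stop.
Optimal diet: sea urchins — 1 of 5 types.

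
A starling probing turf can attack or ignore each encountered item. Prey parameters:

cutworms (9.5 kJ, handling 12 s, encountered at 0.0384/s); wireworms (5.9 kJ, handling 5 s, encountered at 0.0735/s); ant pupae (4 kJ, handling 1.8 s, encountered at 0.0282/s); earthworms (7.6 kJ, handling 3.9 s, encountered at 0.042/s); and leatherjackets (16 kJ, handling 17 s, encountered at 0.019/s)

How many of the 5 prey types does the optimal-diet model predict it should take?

E/h in descending order: ant pupae 2.22, earthworms 1.95, wireworms 1.18, leatherjackets 0.941, cutworms 0.792 kJ/s. The optimal diet is the largest prefix of this list for which every included type satisfies E_i/h_i > R on the types above it.
Rate on top 1: 0.1074. earthworms: 1.95 > 0.1074 → include.
Rate on top 2: 0.3557. wireworms: 1.18 > 0.3557 → include.
Rate on top 3: 0.5472. leatherjackets: 0.941 > 0.5472 → include.
Rate on top 4: 0.614. cutworms: 0.792 > 0.614 → include.
Optimal diet: ant pupae, earthworms, wireworms, leatherjackets, cutworms — 5 of 5 types.

5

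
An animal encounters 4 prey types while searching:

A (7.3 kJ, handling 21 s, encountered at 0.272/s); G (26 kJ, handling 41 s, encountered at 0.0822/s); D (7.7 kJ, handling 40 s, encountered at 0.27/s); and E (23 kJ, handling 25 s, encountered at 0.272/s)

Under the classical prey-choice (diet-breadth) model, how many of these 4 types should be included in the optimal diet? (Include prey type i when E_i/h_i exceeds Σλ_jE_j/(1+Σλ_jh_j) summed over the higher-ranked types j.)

1

E/h in descending order: E 0.92, G 0.634, A 0.348, D 0.193 kJ/s. The optimal diet is the largest prefix of this list for which every included type satisfies E_i/h_i > R on the types above it.
Rate on top 1: 0.8021. G: 0.634 < 0.8021 → exclude; stop.
Optimal diet: E — 1 of 4 types.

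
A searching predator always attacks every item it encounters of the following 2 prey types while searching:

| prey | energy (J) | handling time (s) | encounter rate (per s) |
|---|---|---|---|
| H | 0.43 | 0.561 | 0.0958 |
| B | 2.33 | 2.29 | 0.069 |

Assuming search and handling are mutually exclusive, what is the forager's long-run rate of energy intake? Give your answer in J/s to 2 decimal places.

0.17 J/s

R = (0.0958×0.43 + 0.069×2.33) / (1 + 0.0958×0.561 + 0.069×2.29) = 0.202/1.212 = 0.1667 J/s.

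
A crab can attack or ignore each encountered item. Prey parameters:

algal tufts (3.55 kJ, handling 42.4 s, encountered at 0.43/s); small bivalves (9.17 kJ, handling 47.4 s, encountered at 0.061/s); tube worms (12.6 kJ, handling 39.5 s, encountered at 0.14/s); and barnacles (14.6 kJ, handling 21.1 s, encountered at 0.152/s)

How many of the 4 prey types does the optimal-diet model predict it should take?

E/h in descending order: barnacles 0.692, tube worms 0.319, small bivalves 0.193, algal tufts 0.0837 kJ/s. The optimal diet is the largest prefix of this list for which every included type satisfies E_i/h_i > R on the types above it.
Rate on top 1: 0.5275. tube worms: 0.319 < 0.5275 → exclude; stop.
Optimal diet: barnacles — 1 of 4 types.

1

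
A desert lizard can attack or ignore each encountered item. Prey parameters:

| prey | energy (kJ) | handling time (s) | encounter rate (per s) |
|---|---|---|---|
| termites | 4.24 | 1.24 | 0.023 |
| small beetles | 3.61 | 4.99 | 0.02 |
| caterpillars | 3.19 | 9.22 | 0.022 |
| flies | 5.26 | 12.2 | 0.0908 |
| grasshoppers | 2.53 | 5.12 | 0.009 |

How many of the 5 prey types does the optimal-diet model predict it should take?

5

Profitabilities (E/h, kJ/s): termites 3.42, small beetles 0.723, grasshoppers 0.494, flies 0.431, caterpillars 0.346. Add prey in this order while the next type's profitability exceeds the intake rate on those already taken.
Rate on top 1: 0.09482. small beetles: 0.723 > 0.09482 → include.
Rate on top 2: 0.1504. grasshoppers: 0.494 > 0.1504 → include.
Rate on top 3: 0.1639. flies: 0.431 > 0.1639 → include.
Rate on top 4: 0.2936. caterpillars: 0.346 > 0.2936 → include.
Optimal diet: termites, small beetles, grasshoppers, flies, caterpillars — 5 of 5 types.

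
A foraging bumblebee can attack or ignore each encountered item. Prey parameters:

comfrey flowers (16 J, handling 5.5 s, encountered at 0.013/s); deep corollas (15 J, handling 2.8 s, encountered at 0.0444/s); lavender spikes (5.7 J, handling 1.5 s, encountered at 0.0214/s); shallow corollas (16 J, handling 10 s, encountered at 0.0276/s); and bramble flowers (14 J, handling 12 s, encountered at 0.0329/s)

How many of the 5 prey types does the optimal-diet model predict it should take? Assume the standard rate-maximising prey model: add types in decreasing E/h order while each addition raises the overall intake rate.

5

Profitabilities (E/h, J/s): deep corollas 5.36, lavender spikes 3.8, comfrey flowers 2.91, shallow corollas 1.6, bramble flowers 1.17. Add prey in this order while the next type's profitability exceeds the intake rate on those already taken.
Rate on top 1: 0.5924. lavender spikes: 3.8 > 0.5924 → include.
Rate on top 2: 0.6814. comfrey flowers: 2.91 > 0.6814 → include.
Rate on top 3: 0.8111. shallow corollas: 1.6 > 0.8111 → include.
Rate on top 4: 0.9559. bramble flowers: 1.17 > 0.9559 → include.
Optimal diet: deep corollas, lavender spikes, comfrey flowers, shallow corollas, bramble flowers — 5 of 5 types.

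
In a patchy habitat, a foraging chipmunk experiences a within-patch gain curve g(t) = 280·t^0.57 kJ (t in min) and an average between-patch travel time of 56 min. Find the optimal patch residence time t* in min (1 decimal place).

By the marginal value theorem, leave when the instantaneous gain rate g'(t) equals the habitat-wide average g(t)/(T + t).
g'(t) = 0.57·280·t^-0.43. Setting 0.57·280·t^-0.43 = 280·t^0.57/(56+t) gives 0.57(56+t) = t, so 0.43·t = 0.57×56.
t* = 0.57×56/0.43 = 74.23 min.

74.2 min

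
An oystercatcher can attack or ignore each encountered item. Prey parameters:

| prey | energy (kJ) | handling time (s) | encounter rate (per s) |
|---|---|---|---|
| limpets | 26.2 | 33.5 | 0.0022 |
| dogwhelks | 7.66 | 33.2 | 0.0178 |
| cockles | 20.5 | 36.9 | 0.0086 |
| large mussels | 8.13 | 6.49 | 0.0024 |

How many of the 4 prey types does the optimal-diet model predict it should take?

Profitabilities (E/h, kJ/s): large mussels 1.25, limpets 0.782, cockles 0.556, dogwhelks 0.231. Add prey in this order while the next type's profitability exceeds the intake rate on those already taken.
Rate on top 1: 0.01921. limpets: 0.782 > 0.01921 → include.
Rate on top 2: 0.07083. cockles: 0.556 > 0.07083 → include.
Rate on top 3: 0.1802. dogwhelks: 0.231 > 0.1802 → include.
Optimal diet: large mussels, limpets, cockles, dogwhelks — 4 of 4 types.

4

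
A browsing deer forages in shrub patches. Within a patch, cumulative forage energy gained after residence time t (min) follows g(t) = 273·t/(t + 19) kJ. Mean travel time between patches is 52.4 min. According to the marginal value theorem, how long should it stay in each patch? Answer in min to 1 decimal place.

Maximise g(t)/(T+t): set derivative to zero → g'(t)(T+t) = g(t).
g'(t) = 273·19/(t + 19)². Setting 273·19/(t+19)² = 273t/[(t+19)(52.4+t)] gives 19(52.4+t) = t(t+19), so t² = 19×52.4 = 995.6.
t* = √995.6 = 31.55 min.

31.6 min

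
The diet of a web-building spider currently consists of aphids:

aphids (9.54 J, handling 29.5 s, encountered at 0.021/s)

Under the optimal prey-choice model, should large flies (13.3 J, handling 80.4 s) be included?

Current rate: (0.021×9.54)/(1 + 0.021×29.5) = 0.1237 J/s.
large flies: E/h = 13.3/80.4 = 0.1654 J/s.
Since 0.1654 > R, including large flies increases the long-run rate.

Yes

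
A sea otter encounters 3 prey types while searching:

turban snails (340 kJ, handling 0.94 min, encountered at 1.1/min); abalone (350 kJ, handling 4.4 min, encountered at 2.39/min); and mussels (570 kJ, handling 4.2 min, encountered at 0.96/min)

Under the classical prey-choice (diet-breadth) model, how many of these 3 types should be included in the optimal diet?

1

E/h in descending order: turban snails 362, mussels 136, abalone 79.5 kJ/min. The optimal diet is the largest prefix of this list for which every included type satisfies E_i/h_i > R on the types above it.
Rate on top 1: 183.9. mussels: 136 < 183.9 → exclude; stop.
Optimal diet: turban snails — 1 of 3 types.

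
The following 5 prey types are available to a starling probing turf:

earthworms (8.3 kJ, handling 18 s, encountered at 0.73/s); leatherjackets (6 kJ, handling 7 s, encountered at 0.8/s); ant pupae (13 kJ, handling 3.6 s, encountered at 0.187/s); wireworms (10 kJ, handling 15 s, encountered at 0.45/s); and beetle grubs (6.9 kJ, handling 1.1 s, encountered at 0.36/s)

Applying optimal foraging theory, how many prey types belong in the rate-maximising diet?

Rank by E/h (kJ/s): beetle grubs 6.27, ant pupae 3.61, leatherjackets 0.857, wireworms 0.667, earthworms 0.461. Include each in turn until the next type's E/h falls below the running intake rate.
Rate on top 1: 1.779. ant pupae: 3.61 > 1.779 → include.
Rate on top 2: 2.375. leatherjackets: 0.857 < 2.375 → exclude; stop.
Optimal diet: beetle grubs, ant pupae — 2 of 5 types.

2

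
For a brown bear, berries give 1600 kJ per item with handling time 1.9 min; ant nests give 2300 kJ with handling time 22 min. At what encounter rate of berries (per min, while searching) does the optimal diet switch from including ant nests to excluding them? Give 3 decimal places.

At the threshold, the rate on berries alone equals the profitability of ant nests: λ·1600/(1 + λ·1.9) = 2300/22 = 104.5.
Rearranging, λ(1600 − 104.5×1.9) = 104.5, so λ = 104.5/1401 = 0.0746 per min.

0.075 per min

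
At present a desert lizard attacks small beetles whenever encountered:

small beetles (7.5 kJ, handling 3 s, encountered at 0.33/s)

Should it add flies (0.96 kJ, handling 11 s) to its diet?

No

Intake rate on the current diet: R = (0.33×7.5) / (1 + 0.33×3) = 2.475/1.99 = 1.244 kJ/s.
Profitability of flies: 0.96/11 = 0.08727 kJ/s.
0.08727 < 1.244, so adding flies would lower the average — exclude it.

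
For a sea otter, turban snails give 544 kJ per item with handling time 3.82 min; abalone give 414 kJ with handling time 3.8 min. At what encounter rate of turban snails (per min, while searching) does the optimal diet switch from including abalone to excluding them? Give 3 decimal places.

Drop abalone once their profitability E₂/h₂ falls below the rate achievable on turban snails alone: E₂/h₂ = λE₁/(1 + λh₁).
Solve for λ: λE₁h₂ = E₂(1 + λh₁) → λ(E₁h₂ − E₂h₁) = E₂ → λ = E₂/(E₁h₂ − E₂h₁).
λ = 414/(544×3.8 − 414×3.82) = 414/485.7 = 0.8523 per min.

0.852 per min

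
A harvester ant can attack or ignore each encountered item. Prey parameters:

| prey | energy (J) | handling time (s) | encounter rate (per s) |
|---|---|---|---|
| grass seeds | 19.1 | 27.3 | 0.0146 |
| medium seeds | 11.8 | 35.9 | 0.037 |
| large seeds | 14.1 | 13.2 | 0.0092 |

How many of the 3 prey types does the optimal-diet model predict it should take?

3

E/h in descending order: large seeds 1.07, grass seeds 0.7, medium seeds 0.329 J/s. The optimal diet is the largest prefix of this list for which every included type satisfies E_i/h_i > R on the types above it.
Rate on top 1: 0.1157. grass seeds: 0.7 > 0.1157 → include.
Rate on top 2: 0.2688. medium seeds: 0.329 > 0.2688 → include.
Optimal diet: large seeds, grass seeds, medium seeds — 3 of 3 types.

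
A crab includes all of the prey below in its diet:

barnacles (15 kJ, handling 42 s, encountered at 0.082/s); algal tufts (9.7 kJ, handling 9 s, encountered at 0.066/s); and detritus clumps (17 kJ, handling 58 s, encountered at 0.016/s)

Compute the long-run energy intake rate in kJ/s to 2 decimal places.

0.36 kJ/s

R = Σλ_iE_i / (1 + Σλ_ih_i)
Numerator: 0.082×15 + 0.066×9.7 + 0.016×17 = 2.142
Denominator: 1 + 0.082×42 + 0.066×9 + 0.016×58 = 5.966
R = 2.142/5.966 = 0.3591 kJ/s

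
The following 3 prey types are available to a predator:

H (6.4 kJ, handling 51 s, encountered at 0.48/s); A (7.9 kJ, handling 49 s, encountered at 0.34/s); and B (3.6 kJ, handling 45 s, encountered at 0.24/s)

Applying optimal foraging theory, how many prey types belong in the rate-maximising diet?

1

E/h in descending order: A 0.161, H 0.125, B 0.08 kJ/s. The optimal diet is the largest prefix of this list for which every included type satisfies E_i/h_i > R on the types above it.
Rate on top 1: 0.1521. H: 0.125 < 0.1521 → exclude; stop.
Optimal diet: A — 1 of 3 types.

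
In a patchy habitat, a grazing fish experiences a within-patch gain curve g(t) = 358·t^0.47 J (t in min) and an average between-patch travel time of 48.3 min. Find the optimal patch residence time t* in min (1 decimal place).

42.8 min

By the marginal value theorem, leave when the instantaneous gain rate g'(t) equals the habitat-wide average g(t)/(T + t).
g'(t) = 0.47·358·t^-0.53. Setting 0.47·358·t^-0.53 = 358·t^0.47/(48.3+t) gives 0.47(48.3+t) = t, so 0.53·t = 0.47×48.3.
t* = 0.47×48.3/0.53 = 42.83 min.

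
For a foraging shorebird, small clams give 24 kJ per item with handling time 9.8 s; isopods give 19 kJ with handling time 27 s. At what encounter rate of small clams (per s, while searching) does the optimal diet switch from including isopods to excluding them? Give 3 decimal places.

0.041 per s

At the threshold, the rate on small clams alone equals the profitability of isopods: λ·24/(1 + λ·9.8) = 19/27 = 0.7037.
Rearranging, λ(24 − 0.7037×9.8) = 0.7037, so λ = 0.7037/17.1 = 0.04114 per s.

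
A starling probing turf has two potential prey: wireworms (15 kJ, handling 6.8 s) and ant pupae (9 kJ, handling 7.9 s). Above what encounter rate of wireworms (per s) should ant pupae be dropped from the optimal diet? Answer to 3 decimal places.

0.157 per s

Drop ant pupae once their profitability E₂/h₂ falls below the rate achievable on wireworms alone: E₂/h₂ = λE₁/(1 + λh₁).
Solve for λ: λE₁h₂ = E₂(1 + λh₁) → λ(E₁h₂ − E₂h₁) = E₂ → λ = E₂/(E₁h₂ − E₂h₁).
λ = 9/(15×7.9 − 9×6.8) = 9/57.3 = 0.1571 per s.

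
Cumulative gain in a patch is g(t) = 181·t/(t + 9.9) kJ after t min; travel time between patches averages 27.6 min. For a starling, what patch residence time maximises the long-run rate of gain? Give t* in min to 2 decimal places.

16.53 min

By the marginal value theorem, leave when the instantaneous gain rate g'(t) equals the habitat-wide average g(t)/(T + t).
g'(t) = 181·9.9/(t + 9.9)². Setting 181·9.9/(t+9.9)² = 181t/[(t+9.9)(27.6+t)] gives 9.9(27.6+t) = t(t+9.9), so t² = 9.9×27.6 = 273.2.
t* = √273.2 = 16.53 min.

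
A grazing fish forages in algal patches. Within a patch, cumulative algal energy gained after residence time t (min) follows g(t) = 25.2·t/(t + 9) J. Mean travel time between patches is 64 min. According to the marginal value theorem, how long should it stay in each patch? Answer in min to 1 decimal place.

24.0 min

Maximise g(t)/(T+t): set derivative to zero → g'(t)(T+t) = g(t).
g'(t) = 25.2·9/(t + 9)². Setting 25.2·9/(t+9)² = 25.2t/[(t+9)(64+t)] gives 9(64+t) = t(t+9), so t² = 9×64 = 576.
t* = √576 = 24 min.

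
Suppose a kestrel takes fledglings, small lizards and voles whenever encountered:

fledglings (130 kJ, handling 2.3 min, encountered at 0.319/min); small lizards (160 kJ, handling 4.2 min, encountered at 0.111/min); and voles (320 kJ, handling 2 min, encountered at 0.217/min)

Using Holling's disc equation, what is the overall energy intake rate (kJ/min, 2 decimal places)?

R = (0.319×130 + 0.111×160 + 0.217×320) / (1 + 0.319×2.3 + 0.111×4.2 + 0.217×2) = 128.7/2.634 = 48.85 kJ/min.

48.85 kJ/min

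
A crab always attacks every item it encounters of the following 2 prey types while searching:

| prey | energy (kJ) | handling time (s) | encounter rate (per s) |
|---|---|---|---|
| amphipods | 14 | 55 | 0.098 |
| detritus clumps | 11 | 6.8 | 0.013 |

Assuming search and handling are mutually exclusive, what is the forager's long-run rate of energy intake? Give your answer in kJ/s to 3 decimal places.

0.234 kJ/s

R = (0.098×14 + 0.013×11) / (1 + 0.098×55 + 0.013×6.8) = 1.515/6.478 = 0.2339 kJ/s.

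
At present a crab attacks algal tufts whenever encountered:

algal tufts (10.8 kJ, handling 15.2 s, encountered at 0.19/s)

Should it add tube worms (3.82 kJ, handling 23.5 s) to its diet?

On algal tufts alone, R = ΣλE/(1+Σλh) = 2.052/3.888 = 0.5278 kJ/s.
tube worms: E/h = 3.82/23.5 = 0.1626 kJ/s.
Since 0.1626 < R, time spent handling tube worms is better spent searching.

No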